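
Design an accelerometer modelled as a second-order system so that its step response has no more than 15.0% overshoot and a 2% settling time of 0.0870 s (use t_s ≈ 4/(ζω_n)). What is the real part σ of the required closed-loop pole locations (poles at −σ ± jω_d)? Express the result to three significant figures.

σ ≈ 46.0

The settling-time spec alone fixes σ = ζω_n = 4/t_s = 4/0.0870 = 46.0.
(Overshoot then fixes ζ = 0.517 and hence ω_d = σ·√(1−ζ²)/ζ = 76.1 rad/s.)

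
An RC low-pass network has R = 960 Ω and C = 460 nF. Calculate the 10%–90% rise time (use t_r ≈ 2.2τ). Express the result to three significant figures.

τ = RC = 960 × 460 nF = 0.000442 s.
t_r ≈ 2.2τ = 0.000972 s.

t_r ≈ 0.000972 s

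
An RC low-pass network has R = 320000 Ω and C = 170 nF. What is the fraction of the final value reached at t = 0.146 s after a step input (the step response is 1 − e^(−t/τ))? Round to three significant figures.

τ = RC = 320000 × 170 nF = 0.0544 s.
y(t)/y_∞ = 1 − e^(−t/τ) = 1 − e^(−0.146/0.0544) = 1 − e^(−2.68) = 0.932.

y/y_∞ ≈ 0.932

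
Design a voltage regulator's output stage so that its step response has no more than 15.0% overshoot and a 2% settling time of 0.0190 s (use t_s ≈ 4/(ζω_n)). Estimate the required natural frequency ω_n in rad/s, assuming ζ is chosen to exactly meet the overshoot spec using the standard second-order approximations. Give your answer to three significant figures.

ω_n ≈ 407 rad/s

ζ = −ln(OS)/√(π² + (ln OS)²). With OS = 0.150, ln OS = −1.897 and ζ = 1.897/3.670 = 0.517.
From t_s ≈ 4/(ζω_n): ω_n = 4/(ζ·t_s) = 4/(0.517·0.0190) = 407 rad/s.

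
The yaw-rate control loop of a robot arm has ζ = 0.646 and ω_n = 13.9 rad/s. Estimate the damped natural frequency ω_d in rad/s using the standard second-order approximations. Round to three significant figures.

ω_d ≈ 10.6 rad/s

ω_d = ω_n√(1−ζ²) = 13.9·√0.583 = 10.6 rad/s.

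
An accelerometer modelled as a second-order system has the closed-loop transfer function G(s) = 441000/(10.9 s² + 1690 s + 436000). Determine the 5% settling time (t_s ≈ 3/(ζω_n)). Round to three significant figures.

t_s ≈ 0.0387 s

Dividing through by 10.9: denominator becomes s² + 155.0 s + 40000.
So ω_n = √40000 = 200 rad/s and ζ = 155.0/(2·200) = 0.388.
t_s ≈ 3/(ζω_n) = 0.0387 s.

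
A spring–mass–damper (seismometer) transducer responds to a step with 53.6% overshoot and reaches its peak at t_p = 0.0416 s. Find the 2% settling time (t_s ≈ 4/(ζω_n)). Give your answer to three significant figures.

From the overshoot, ζ = −ln(OS)/√(π²+ln²(OS)) = 0.195.
t_p = π/ω_d ⇒ ω_d = 75.5 rad/s; then ω_n = ω_d/√(1−ζ²) = 77.0 rad/s.
t_s ≈ 4/(ζω_n) = 4/(0.195·77.0) = 0.267 s.

t_s ≈ 0.267 s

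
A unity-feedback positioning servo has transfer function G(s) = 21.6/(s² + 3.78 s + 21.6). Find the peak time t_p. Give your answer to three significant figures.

t_p ≈ 0.740 s

Matching coefficients with s² + 2ζω_n s + ω_n² gives ω_n² = 21.6 ⇒ ω_n = 4.65 rad/s, and ζ = 3.78/(2ω_n) = 0.407.
ω_d = ω_n√(1−ζ²) = 4.25 rad/s. Then t_p = π/ω_d = 0.740 s.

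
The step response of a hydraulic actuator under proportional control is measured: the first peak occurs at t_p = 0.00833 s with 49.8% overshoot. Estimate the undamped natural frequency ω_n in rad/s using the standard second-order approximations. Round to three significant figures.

ω_n ≈ 386 rad/s

The overshoot fixes ζ = −ln(OS)/√(π²+ln²(OS)) = 0.217.
t_p = π/ω_d ⇒ ω_d = 377 rad/s; then ω_n = ω_d/√(1−ζ²) = 386 rad/s.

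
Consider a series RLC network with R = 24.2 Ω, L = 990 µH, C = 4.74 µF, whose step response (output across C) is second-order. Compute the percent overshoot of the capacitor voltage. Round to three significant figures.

%OS ≈ 0.815%

For a series RLC circuit (capacitor voltage as output), ω_n = 1/√(LC) = 1/√(990 µH · 4.74 µF) = 14600 rad/s.
ζ = (R/2)·√(C/L) = (24.2/2)·√(4.74 µF/990 µH) = 0.837.
%OS = 100 e^{−πζ/√(1−ζ²)} with ζ = 0.837 gives 0.815%.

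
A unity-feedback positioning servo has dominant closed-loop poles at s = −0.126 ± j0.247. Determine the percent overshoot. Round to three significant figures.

%OS ≈ 20.1%

The poles are at −σ ± jω_d with σ = 0.126 and ω_d = 0.247, so ω_n = √(σ²+ω_d²) = 0.277 rad/s and ζ = σ/ω_n = 0.454.
Overshoot: exp(−π·0.454/√(1−0.454²)) = 0.201, i.e. 20.1%.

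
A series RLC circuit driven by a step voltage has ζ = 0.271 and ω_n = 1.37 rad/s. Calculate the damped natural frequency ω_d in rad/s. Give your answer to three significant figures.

ω_d ≈ 1.32 rad/s

ω_d = ω_n√(1−ζ²) = 1.37·√0.927 = 1.32 rad/s.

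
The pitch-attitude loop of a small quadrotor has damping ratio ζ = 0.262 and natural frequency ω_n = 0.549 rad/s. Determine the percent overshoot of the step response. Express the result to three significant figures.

%OS ≈ 42.6%

For an underdamped second-order system, %OS = 100·exp(−πζ/√(1−ζ²)).
πζ/√(1−ζ²) = π·0.262/√(1−0.0686) = 0.8529, so %OS = 100·e^(−0.8529) = 42.6%.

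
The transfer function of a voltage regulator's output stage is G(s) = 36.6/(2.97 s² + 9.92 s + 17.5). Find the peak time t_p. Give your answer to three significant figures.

t_p ≈ 1.78 s

Dividing through by 2.97: denominator becomes s² + 3.340 s + 5.892.
So ω_n = √5.892 = 2.43 rad/s and ζ = 3.340/(2·2.43) = 0.688.
ω_d = 2.43·√(1 − 0.688²) = 1.76 rad/s. t_p = π/ω_d = 1.78 s.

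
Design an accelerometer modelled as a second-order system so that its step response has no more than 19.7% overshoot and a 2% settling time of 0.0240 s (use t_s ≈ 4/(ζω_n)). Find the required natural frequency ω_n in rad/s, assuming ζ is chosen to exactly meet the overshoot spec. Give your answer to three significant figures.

ω_n ≈ 363 rad/s

Inverting the overshoot relation: ζ = |ln 0.197|/√(π² + ln²0.197) = 0.459.
From t_s ≈ 4/(ζω_n): ω_n = 4/(ζ·t_s) = 4/(0.459·0.0240) = 363 rad/s.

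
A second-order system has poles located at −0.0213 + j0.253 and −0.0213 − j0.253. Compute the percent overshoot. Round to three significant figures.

%OS ≈ 76.8%

The poles are at −σ ± jω_d with σ = 0.0213 and ω_d = 0.253, so ω_n = √(σ²+ω_d²) = 0.254 rad/s and ζ = σ/ω_n = 0.0839.
Overshoot: exp(−π·0.0839/√(1−0.0839²)) = 0.768, i.e. 76.8%.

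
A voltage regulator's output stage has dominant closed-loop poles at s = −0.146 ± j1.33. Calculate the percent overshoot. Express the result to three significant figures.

|pole| = ω_n = √(0.146² + 1.33²) = 1.34 rad/s; ζ = cos θ = σ/ω_n = 0.109.
Overshoot: exp(−π·0.109/√(1−0.109²)) = 0.708, i.e. 70.8%.

%OS ≈ 70.8%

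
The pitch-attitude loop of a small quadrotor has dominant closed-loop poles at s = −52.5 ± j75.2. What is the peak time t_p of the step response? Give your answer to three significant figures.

t_p ≈ 0.0418 s

t_p = π/ω_d with ω_d = 75.2 (the imaginary part), so t_p = 0.0418 s.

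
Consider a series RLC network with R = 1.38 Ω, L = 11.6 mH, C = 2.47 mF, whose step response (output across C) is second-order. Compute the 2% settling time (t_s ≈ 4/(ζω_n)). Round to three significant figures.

t_s ≈ 0.0672 s

For a series RLC circuit (capacitor voltage as output), ω_n = 1/√(LC) = 1/√(11.6 mH · 2.47 mF) = 187 rad/s.
ζ = (R/2)·√(C/L) = (1.38/2)·√(2.47 mF/11.6 mH) = 0.318.
t_s ≈ 4/(ζω_n) = 0.0672 s.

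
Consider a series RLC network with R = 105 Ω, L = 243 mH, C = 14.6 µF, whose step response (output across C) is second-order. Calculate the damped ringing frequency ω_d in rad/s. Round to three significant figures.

For a series RLC circuit (capacitor voltage as output), ω_n = 1/√(LC) = 1/√(243 mH · 14.6 µF) = 531 rad/s.
ζ = (R/2)·√(C/L) = (105/2)·√(14.6 µF/243 mH) = 0.407.
ω_d = 531·√(1 − 0.407²) = 485 rad/s.

ω_d ≈ 485 rad/s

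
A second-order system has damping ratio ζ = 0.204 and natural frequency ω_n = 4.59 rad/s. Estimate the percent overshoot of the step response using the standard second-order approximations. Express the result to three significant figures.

For an underdamped second-order system, %OS = 100·exp(−πζ/√(1−ζ²)).
πζ/√(1−ζ²) = π·0.204/√(1−0.0416) = 0.6547, so %OS = 100·e^(−0.6547) = 52.0%.

%OS ≈ 52.0%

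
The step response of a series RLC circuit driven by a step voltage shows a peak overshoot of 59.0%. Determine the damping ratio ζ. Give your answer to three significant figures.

ζ ≈ 0.166

Inverting the overshoot relation: ζ = |ln 0.590|/√(π² + ln²0.590) = 0.166.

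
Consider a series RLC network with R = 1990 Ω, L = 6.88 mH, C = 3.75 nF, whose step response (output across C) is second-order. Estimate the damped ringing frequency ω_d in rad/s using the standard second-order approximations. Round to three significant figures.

For a series RLC circuit (capacitor voltage as output), ω_n = 1/√(LC) = 1/√(6.88 mH · 3.75 nF) = 197000 rad/s.
ζ = (R/2)·√(C/L) = (1990/2)·√(3.75 nF/6.88 mH) = 0.735.
ω_d = ω_n√(1−ζ²) = 134000 rad/s.

ω_d ≈ 134000 rad/s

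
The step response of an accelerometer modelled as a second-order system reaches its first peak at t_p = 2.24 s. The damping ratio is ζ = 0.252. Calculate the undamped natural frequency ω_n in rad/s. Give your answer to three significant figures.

ω_n ≈ 1.45 rad/s

Peak time t_p = π/ω_d, so ω_d = π/t_p = π/2.24 = 1.40 rad/s.
ω_n = ω_d/√(1−ζ²) = 1.40/√0.936 = 1.45 rad/s.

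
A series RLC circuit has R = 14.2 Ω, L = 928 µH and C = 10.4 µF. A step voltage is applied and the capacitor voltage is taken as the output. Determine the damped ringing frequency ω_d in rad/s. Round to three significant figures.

ω_d ≈ 6710 rad/s

For a series RLC circuit (capacitor voltage as output), ω_n = 1/√(LC) = 1/√(928 µH · 10.4 µF) = 10200 rad/s.
ζ = (R/2)·√(C/L) = (14.2/2)·√(10.4 µF/928 µH) = 0.752.
ω_d = ω_n√(1−ζ²) = 6710 rad/s.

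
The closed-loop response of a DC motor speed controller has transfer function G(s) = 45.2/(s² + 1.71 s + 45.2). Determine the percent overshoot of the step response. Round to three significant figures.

%OS ≈ 66.8%

Matching coefficients with s² + 2ζω_n s + ω_n² gives ω_n² = 45.2 ⇒ ω_n = 6.72 rad/s, and ζ = 1.71/(2ω_n) = 0.127.
%OS = 100 e^{−πζ/√(1−ζ²)} with ζ = 0.127 gives 66.8%.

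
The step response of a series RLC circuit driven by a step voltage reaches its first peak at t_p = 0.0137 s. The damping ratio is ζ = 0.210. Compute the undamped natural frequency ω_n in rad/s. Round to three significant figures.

ω_n ≈ 235 rad/s

Peak time t_p = π/ω_d, so ω_d = π/t_p = π/0.0137 = 229 rad/s.
ω_n = ω_d/√(1−ζ²) = 229/√0.956 = 235 rad/s.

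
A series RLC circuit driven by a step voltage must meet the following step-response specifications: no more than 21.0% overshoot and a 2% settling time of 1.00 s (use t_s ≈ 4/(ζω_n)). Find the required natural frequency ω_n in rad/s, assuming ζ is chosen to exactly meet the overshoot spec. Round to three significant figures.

From %OS = 100·exp(−πζ/√(1−ζ²)), invert to get ζ = −ln(OS)/√(π² + ln²(OS)) with OS = 0.210.
−ln 0.210 = 1.561, so ζ = 1.561/√(π² + 2.436) = 0.445.
From t_s ≈ 4/(ζω_n): ω_n = 4/(ζ·t_s) = 4/(0.445·1.00) = 8.99 rad/s.

ω_n ≈ 8.99 rad/s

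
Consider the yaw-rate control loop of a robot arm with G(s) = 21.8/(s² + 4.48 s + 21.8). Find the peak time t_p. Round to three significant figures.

t_p ≈ 0.767 s

ω_n = √21.8 = 4.67 rad/s; ζ = 4.48/(2·4.67) = 0.480.
ω_d = 4.67·√(1 − 0.480²) = 4.10 rad/s. Then t_p = π/ω_d = 0.767 s.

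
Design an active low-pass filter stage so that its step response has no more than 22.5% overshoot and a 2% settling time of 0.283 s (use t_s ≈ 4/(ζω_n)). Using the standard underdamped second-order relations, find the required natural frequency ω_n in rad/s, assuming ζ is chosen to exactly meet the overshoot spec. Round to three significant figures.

ω_n ≈ 33.0 rad/s

Inverting the overshoot relation: ζ = |ln 0.225|/√(π² + ln²0.225) = 0.429.
From t_s ≈ 4/(ζω_n): ω_n = 4/(ζ·t_s) = 4/(0.429·0.283) = 33.0 rad/s.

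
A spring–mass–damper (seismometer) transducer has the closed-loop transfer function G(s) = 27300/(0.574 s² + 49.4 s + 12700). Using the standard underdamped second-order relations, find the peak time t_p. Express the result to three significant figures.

Dividing through by 0.574: denominator becomes s² + 86.06 s + 22130.
So ω_n = √22130 = 149 rad/s and ζ = 86.06/(2·149) = 0.289.
ω_d = 149·√(1 − 0.289²) = 142 rad/s. t_p = π/ω_d = 0.0221 s.

t_p ≈ 0.0221 s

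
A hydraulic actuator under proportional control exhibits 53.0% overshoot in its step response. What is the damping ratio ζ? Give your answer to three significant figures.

ζ ≈ 0.198

Inverting the overshoot relation: ζ = |ln 0.530|/√(π² + ln²0.530) = 0.198.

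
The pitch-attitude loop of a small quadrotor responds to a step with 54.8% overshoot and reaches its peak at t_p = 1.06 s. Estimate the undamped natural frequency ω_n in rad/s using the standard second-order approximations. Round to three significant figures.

ω_n ≈ 3.02 rad/s

ζ from %OS: ζ = |ln 0.548|/√(π²+ln²0.548) = 0.188.
t_p = π/ω_d ⇒ ω_d = 2.96 rad/s; then ω_n = ω_d/√(1−ζ²) = 3.02 rad/s.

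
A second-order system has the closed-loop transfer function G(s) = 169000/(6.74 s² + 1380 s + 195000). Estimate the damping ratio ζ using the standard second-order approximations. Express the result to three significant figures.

Dividing through by 6.74: denominator becomes s² + 204.7 s + 28930.
So ω_n = √28930 = 170 rad/s and ζ = 204.7/(2·170) = 0.602.

ζ ≈ 0.602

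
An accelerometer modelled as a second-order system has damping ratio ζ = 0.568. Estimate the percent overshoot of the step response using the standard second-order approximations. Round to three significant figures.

%OS ≈ 11.4%

For an underdamped second-order system, %OS = 100·exp(−πζ/√(1−ζ²)).
πζ/√(1−ζ²) = π·0.568/√(1−0.323) = 2.168, so %OS = 100·e^(−2.168) = 11.4%.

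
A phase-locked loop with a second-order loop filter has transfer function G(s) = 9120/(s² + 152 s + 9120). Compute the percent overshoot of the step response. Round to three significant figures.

Matching coefficients with s² + 2ζω_n s + ω_n² gives ω_n² = 9120 ⇒ ω_n = 95.5 rad/s, and ζ = 152/(2ω_n) = 0.796.
Overshoot: exp(−π·0.796/√(1−0.796²)) = 0.0161, i.e. 1.61%.

%OS ≈ 1.61%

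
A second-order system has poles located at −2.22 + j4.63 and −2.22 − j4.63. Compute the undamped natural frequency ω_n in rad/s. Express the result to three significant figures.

With σ = 2.22, ω_d = 4.63: ω_n = √(σ²+ω_d²) = 5.13 rad/s, ζ = σ/ω_n = 0.432.

ω_n ≈ 5.13 rad/s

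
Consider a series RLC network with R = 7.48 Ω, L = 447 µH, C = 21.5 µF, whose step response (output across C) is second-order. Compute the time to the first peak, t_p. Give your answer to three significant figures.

For a series RLC circuit (capacitor voltage as output), ω_n = 1/√(LC) = 1/√(447 µH · 21.5 µF) = 10200 rad/s.
ζ = (R/2)·√(C/L) = (7.48/2)·√(21.5 µF/447 µH) = 0.820.
The damped frequency ω_d = ω_n√(1−ζ²) = 5840 rad/s. t_p = π/ω_d = 0.000538 s.

t_p ≈ 0.000538 s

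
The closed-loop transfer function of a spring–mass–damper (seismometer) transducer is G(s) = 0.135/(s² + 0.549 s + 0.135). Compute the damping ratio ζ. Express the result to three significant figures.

ζ ≈ 0.747

Matching coefficients with s² + 2ζω_n s + ω_n² gives ω_n² = 0.135 ⇒ ω_n = 0.367 rad/s, and ζ = 0.549/(2ω_n) = 0.747.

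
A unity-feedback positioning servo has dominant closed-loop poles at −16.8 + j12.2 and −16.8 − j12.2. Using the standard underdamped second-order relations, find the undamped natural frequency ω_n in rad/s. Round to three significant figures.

The poles are at −σ ± jω_d with σ = 16.8 and ω_d = 12.2, so ω_n = √(σ²+ω_d²) = 20.8 rad/s and ζ = σ/ω_n = 0.809.

ω_n ≈ 20.8 rad/s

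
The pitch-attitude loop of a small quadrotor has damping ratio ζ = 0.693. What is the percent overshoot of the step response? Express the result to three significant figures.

%OS ≈ 4.88%

For an underdamped second-order system, %OS = 100·exp(−πζ/√(1−ζ²)).
πζ/√(1−ζ²) = π·0.693/√(1−0.480) = 3.020, so %OS = 100·e^(−3.020) = 4.88%.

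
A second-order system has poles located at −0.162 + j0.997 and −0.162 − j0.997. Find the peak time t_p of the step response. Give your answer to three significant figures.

t_p ≈ 3.15 s

t_p = π/ω_d with ω_d = 0.997 (the imaginary part), so t_p = 3.15 s.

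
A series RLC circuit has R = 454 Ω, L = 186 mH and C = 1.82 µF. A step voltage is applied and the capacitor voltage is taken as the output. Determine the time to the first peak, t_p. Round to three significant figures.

For a series RLC circuit (capacitor voltage as output), ω_n = 1/√(LC) = 1/√(186 mH · 1.82 µF) = 1720 rad/s.
ζ = (R/2)·√(C/L) = (454/2)·√(1.82 µF/186 mH) = 0.710.
ω_d = ω_n√(1−ζ²) = 1210 rad/s. t_p = π/ω_d = 0.00260 s.

t_p ≈ 0.00260 s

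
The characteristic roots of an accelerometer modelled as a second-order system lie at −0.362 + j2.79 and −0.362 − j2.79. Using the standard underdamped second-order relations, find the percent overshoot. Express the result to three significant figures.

With σ = 0.362, ω_d = 2.79: ω_n = √(σ²+ω_d²) = 2.81 rad/s, ζ = σ/ω_n = 0.129.
%OS = 100·exp(−πζ/√(1−ζ²)) = 66.5%.

%OS ≈ 66.5%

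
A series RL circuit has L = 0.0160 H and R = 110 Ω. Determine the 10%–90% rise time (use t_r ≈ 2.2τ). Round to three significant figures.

τ = L/R = 0.0160/110 = 0.000145 s.
t_r ≈ 2.2τ = 0.000320 s.

t_r ≈ 0.000320 s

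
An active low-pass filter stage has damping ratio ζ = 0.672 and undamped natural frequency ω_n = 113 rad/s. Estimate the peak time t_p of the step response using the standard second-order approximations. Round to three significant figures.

The damped frequency is ω_d = ω_n√(1−ζ²) = 113·√(1−0.452) = 83.7 rad/s.
Peak time t_p = π/ω_d = π/83.7 = 0.0375 s.

t_p ≈ 0.0375 s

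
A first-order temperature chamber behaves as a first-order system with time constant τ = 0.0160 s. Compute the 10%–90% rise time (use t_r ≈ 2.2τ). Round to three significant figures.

t_r ≈ 2.2τ = 0.0352 s.

t_r ≈ 0.0352 s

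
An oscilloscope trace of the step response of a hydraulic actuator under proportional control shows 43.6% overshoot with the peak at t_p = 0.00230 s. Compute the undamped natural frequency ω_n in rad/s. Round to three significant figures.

ω_n ≈ 1410 rad/s

ζ from %OS: ζ = |ln 0.436|/√(π²+ln²0.436) = 0.255.
From t_p = π/ω_d, ω_d = π/0.00230 = 1370 rad/s, so ω_n = ω_d/√(1−ζ²) = 1410 rad/s.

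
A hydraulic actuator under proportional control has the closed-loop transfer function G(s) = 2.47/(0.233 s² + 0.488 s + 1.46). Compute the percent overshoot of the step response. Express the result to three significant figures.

Dividing through by 0.233: denominator becomes s² + 2.094 s + 6.266.
So ω_n = √6.266 = 2.50 rad/s and ζ = 2.094/(2·2.50) = 0.418.
Overshoot: exp(−π·0.418/√(1−0.418²)) = 0.235, i.e. 23.5%.

%OS ≈ 23.5%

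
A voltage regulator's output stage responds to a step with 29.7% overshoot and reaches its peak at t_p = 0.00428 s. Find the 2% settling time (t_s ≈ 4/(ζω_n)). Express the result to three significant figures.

t_s ≈ 0.0141 s

The overshoot fixes ζ = −ln(OS)/√(π²+ln²(OS)) = 0.360.
t_p = π/ω_d ⇒ ω_d = 734 rad/s; then ω_n = ω_d/√(1−ζ²) = 787 rad/s.
t_s ≈ 4/(ζω_n) = 4/(0.360·787) = 0.0141 s.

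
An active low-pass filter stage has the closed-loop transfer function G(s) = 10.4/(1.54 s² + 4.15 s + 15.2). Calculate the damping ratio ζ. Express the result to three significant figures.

ζ ≈ 0.429

Dividing through by 1.54: denominator becomes s² + 2.695 s + 9.870.
So ω_n = √9.870 = 3.14 rad/s and ζ = 2.695/(2·3.14) = 0.429.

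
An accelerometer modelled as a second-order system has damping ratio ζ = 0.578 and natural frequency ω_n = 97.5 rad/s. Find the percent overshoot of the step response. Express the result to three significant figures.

%OS ≈ 10.8%

For an underdamped second-order system, %OS = 100·exp(−πζ/√(1−ζ²)).
πζ/√(1−ζ²) = π·0.578/√(1−0.334) = 2.225, so %OS = 100·e^(−2.225) = 10.8%.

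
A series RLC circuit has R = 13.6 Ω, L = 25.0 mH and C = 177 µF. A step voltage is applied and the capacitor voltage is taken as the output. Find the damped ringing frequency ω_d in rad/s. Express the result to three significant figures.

For a series RLC circuit (capacitor voltage as output), ω_n = 1/√(LC) = 1/√(25.0 mH · 177 µF) = 475 rad/s.
ζ = (R/2)·√(C/L) = (13.6/2)·√(177 µF/25.0 mH) = 0.572.
ω_d = 475·√(1 − 0.572²) = 390 rad/s.

ω_d ≈ 390 rad/s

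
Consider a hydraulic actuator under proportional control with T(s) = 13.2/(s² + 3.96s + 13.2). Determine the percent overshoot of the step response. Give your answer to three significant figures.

%OS ≈ 13.0%

Comparing the denominator to s² + 2ζω_n s + ω_n²: ω_n = √13.2 = 3.63 rad/s, and 2ζω_n = 3.96 so ζ = 3.96/(2·3.63) = 0.545.
%OS = 100 e^{−πζ/√(1−ζ²)} with ζ = 0.545 gives 13.0%.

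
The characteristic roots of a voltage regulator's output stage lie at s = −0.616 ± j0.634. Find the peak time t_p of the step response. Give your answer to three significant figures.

t_p = π/ω_d with ω_d = 0.634 (the imaginary part), so t_p = 4.96 s.

t_p ≈ 4.96 s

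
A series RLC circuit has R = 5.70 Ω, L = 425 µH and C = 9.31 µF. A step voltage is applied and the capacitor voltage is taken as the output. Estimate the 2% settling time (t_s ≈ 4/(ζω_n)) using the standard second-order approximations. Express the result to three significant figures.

For a series RLC circuit (capacitor voltage as output), ω_n = 1/√(LC) = 1/√(425 µH · 9.31 µF) = 15900 rad/s.
ζ = (R/2)·√(C/L) = (5.70/2)·√(9.31 µF/425 µH) = 0.422.
t_s ≈ 4/(ζω_n) = 0.000596 s.

t_s ≈ 0.000596 s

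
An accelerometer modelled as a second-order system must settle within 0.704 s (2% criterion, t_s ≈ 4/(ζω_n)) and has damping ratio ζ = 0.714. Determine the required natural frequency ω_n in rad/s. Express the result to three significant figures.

ω_n ≈ 7.96 rad/s

Rearranging t_s ≈ 4/(ζω_n) gives ω_n = 4/(ζ·t_s) = 4/(0.714 × 0.704) = 7.96 rad/s.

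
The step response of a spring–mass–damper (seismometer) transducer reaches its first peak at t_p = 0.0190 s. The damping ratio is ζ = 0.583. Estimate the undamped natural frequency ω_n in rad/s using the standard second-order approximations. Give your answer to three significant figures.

ω_n ≈ 204 rad/s

Peak time t_p = π/ω_d, so ω_d = π/t_p = π/0.0190 = 165 rad/s.
ω_n = ω_d/√(1−ζ²) = 165/√0.660 = 204 rad/s.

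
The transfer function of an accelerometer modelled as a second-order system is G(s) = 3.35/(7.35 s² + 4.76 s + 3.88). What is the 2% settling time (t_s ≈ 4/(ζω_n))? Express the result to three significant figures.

Dividing through by 7.35: denominator becomes s² + 0.6476 s + 0.5279.
So ω_n = √0.5279 = 0.727 rad/s and ζ = 0.6476/(2·0.727) = 0.446.
t_s ≈ 4/(ζω_n) = 12.4 s.

t_s ≈ 12.4 s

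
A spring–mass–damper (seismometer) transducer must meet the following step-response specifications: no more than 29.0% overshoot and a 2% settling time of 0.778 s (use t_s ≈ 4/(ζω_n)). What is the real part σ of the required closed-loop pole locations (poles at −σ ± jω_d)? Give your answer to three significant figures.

The settling-time spec alone fixes σ = ζω_n = 4/t_s = 4/0.778 = 5.14.
(Overshoot then fixes ζ = 0.367 and hence ω_d = σ·√(1−ζ²)/ζ = 13.0 rad/s.)

σ ≈ 5.14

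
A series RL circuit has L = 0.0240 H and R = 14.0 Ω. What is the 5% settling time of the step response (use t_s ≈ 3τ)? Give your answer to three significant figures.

t_s ≈ 0.00514 s

τ = L/R = 0.0240/14.0 = 0.00171 s.
t_s ≈ 3τ = 0.00514 s.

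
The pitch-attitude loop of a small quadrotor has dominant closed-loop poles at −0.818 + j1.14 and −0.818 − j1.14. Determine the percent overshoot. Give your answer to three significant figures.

The poles are at −σ ± jω_d with σ = 0.818 and ω_d = 1.14, so ω_n = √(σ²+ω_d²) = 1.40 rad/s and ζ = σ/ω_n = 0.583.
Overshoot: exp(−π·0.583/√(1−0.583²)) = 0.105, i.e. 10.5%.

%OS ≈ 10.5%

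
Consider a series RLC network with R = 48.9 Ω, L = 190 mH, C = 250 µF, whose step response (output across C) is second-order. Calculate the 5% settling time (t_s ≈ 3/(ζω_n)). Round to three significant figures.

For a series RLC circuit (capacitor voltage as output), ω_n = 1/√(LC) = 1/√(190 mH · 250 µF) = 145 rad/s.
ζ = (R/2)·√(C/L) = (48.9/2)·√(250 µF/190 mH) = 0.887.
t_s ≈ 3/(ζω_n) = 0.0233 s.

t_s ≈ 0.0233 s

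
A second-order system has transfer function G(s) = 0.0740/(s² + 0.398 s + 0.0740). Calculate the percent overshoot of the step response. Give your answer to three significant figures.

%OS ≈ 3.44%

Matching coefficients with s² + 2ζω_n s + ω_n² gives ω_n² = 0.0740 ⇒ ω_n = 0.272 rad/s, and ζ = 0.398/(2ω_n) = 0.732.
%OS = 100 e^{−πζ/√(1−ζ²)} with ζ = 0.732 gives 3.44%.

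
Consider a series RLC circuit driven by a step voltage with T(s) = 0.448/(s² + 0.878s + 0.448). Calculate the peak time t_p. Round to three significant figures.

Matching coefficients with s² + 2ζω_n s + ω_n² gives ω_n² = 0.448 ⇒ ω_n = 0.669 rad/s, and ζ = 0.878/(2ω_n) = 0.656.
ω_d = 0.669·√(1 − 0.656²) = 0.505 rad/s. Then t_p = π/ω_d = 6.22 s.

t_p ≈ 6.22 s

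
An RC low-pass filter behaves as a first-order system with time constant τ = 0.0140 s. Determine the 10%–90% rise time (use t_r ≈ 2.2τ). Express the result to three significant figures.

t_r ≈ 2.2τ = 0.0308 s.

t_r ≈ 0.0308 s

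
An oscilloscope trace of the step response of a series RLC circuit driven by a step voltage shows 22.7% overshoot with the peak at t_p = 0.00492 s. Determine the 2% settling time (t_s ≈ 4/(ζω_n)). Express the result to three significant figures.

The overshoot fixes ζ = −ln(OS)/√(π²+ln²(OS)) = 0.427.
t_p = π/ω_d ⇒ ω_d = 639 rad/s; then ω_n = ω_d/√(1−ζ²) = 706 rad/s.
t_s ≈ 4/(ζω_n) = 4/(0.427·706) = 0.0133 s.

t_s ≈ 0.0133 s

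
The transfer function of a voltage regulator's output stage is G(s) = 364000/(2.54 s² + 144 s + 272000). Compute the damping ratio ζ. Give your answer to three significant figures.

Dividing through by 2.54: denominator becomes s² + 56.69 s + 107100.
So ω_n = √107100 = 327 rad/s and ζ = 56.69/(2·327) = 0.0866.

ζ ≈ 0.0866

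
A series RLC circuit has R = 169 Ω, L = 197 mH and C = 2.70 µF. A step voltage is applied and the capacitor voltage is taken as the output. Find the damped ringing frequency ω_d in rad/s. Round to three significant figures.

ω_d ≈ 1300 rad/s

For a series RLC circuit (capacitor voltage as output), ω_n = 1/√(LC) = 1/√(197 mH · 2.70 µF) = 1370 rad/s.
ζ = (R/2)·√(C/L) = (169/2)·√(2.70 µF/197 mH) = 0.313.
ω_d = 1370·√(1 − 0.313²) = 1300 rad/s.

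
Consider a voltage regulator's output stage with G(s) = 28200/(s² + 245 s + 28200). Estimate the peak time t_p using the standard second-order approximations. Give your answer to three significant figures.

t_p ≈ 0.0274 s

Matching coefficients with s² + 2ζω_n s + ω_n² gives ω_n² = 28200 ⇒ ω_n = 168 rad/s, and ζ = 245/(2ω_n) = 0.729.
The damped frequency ω_d = ω_n√(1−ζ²) = 115 rad/s. Then t_p = π/ω_d = 0.0274 s.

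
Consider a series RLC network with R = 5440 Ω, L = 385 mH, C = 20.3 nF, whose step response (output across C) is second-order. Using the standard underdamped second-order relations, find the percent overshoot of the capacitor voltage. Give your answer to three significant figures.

For a series RLC circuit (capacitor voltage as output), ω_n = 1/√(LC) = 1/√(385 mH · 20.3 nF) = 11300 rad/s.
ζ = (R/2)·√(C/L) = (5440/2)·√(20.3 nF/385 mH) = 0.625.
%OS = 100 e^{−πζ/√(1−ζ²)} with ζ = 0.625 gives 8.11%.

%OS ≈ 8.11%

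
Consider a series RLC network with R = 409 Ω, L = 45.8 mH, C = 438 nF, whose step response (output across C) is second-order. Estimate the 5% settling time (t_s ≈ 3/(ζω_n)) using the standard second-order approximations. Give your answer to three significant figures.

For a series RLC circuit (capacitor voltage as output), ω_n = 1/√(LC) = 1/√(45.8 mH · 438 nF) = 7060 rad/s.
ζ = (R/2)·√(C/L) = (409/2)·√(438 nF/45.8 mH) = 0.632.
t_s ≈ 3/(ζω_n) = 0.000672 s.

t_s ≈ 0.000672 s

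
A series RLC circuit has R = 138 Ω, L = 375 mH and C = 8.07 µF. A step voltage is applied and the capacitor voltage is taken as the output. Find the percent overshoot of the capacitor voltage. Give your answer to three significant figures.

For a series RLC circuit (capacitor voltage as output), ω_n = 1/√(LC) = 1/√(375 mH · 8.07 µF) = 575 rad/s.
ζ = (R/2)·√(C/L) = (138/2)·√(8.07 µF/375 mH) = 0.320.
Overshoot: exp(−π·0.320/√(1−0.320²)) = 0.346, i.e. 34.6%.

%OS ≈ 34.6%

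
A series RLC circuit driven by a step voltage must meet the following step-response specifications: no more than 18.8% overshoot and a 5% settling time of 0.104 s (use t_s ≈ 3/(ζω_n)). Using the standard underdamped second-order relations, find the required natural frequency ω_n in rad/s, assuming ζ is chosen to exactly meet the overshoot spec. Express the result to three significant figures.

From %OS = 100·exp(−πζ/√(1−ζ²)), invert to get ζ = −ln(OS)/√(π² + ln²(OS)) with OS = 0.188.
−ln 0.188 = 1.671, so ζ = 1.671/√(π² + 2.793) = 0.470.
From t_s ≈ 3/(ζω_n): ω_n = 3/(ζ·t_s) = 3/(0.470·0.104) = 61.4 rad/s.

ω_n ≈ 61.4 rad/s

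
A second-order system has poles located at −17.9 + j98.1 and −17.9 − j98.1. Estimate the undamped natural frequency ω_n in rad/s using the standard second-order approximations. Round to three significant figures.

|pole| = ω_n = √(17.9² + 98.1²) = 99.7 rad/s; ζ = cos θ = σ/ω_n = 0.180.

ω_n ≈ 99.7 rad/s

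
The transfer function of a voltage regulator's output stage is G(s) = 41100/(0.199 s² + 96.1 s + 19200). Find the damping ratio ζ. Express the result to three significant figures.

ζ ≈ 0.777

Dividing through by 0.199: denominator becomes s² + 482.9 s + 96480.
So ω_n = √96480 = 311 rad/s and ζ = 482.9/(2·311) = 0.777.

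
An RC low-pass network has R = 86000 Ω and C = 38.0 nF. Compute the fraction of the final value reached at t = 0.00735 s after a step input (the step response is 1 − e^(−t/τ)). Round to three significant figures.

y/y_∞ ≈ 0.895

τ = RC = 86000 × 38.0 nF = 0.00327 s.
y(t)/y_∞ = 1 − e^(−t/τ) = 1 − e^(−0.00735/0.00327) = 1 − e^(−2.25) = 0.895.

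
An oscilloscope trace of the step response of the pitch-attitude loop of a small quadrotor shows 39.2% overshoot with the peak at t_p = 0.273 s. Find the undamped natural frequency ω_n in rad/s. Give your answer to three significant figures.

ω_n ≈ 12.0 rad/s

From the overshoot, ζ = −ln(OS)/√(π²+ln²(OS)) = 0.286.
From t_p = π/ω_d, ω_d = π/0.273 = 11.5 rad/s, so ω_n = ω_d/√(1−ζ²) = 12.0 rad/s.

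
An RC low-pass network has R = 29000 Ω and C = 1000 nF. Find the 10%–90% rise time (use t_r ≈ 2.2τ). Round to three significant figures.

t_r ≈ 0.0638 s

τ = RC = 29000 × 1000 nF = 0.0290 s.
t_r ≈ 2.2τ = 0.0638 s.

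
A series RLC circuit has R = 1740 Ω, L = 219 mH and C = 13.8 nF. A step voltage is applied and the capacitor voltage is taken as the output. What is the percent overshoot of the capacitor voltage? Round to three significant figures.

%OS ≈ 49.5%

For a series RLC circuit (capacitor voltage as output), ω_n = 1/√(LC) = 1/√(219 mH · 13.8 nF) = 18200 rad/s.
ζ = (R/2)·√(C/L) = (1740/2)·√(13.8 nF/219 mH) = 0.218.
%OS = 100·exp(−πζ/√(1−ζ²)) = 49.5%.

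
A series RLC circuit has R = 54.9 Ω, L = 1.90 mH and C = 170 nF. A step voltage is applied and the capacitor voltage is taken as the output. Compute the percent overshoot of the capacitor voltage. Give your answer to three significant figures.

%OS ≈ 43.0%

For a series RLC circuit (capacitor voltage as output), ω_n = 1/√(LC) = 1/√(1.90 mH · 170 nF) = 55600 rad/s.
ζ = (R/2)·√(C/L) = (54.9/2)·√(170 nF/1.90 mH) = 0.260.
%OS = 100·exp(−πζ/√(1−ζ²)) = 43.0%.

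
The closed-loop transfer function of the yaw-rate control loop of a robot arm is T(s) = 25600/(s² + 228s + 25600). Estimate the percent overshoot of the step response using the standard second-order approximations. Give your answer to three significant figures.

%OS ≈ 4.12%

Matching coefficients with s² + 2ζω_n s + ω_n² gives ω_n² = 25600 ⇒ ω_n = 160 rad/s, and ζ = 228/(2ω_n) = 0.713.
Overshoot: exp(−π·0.713/√(1−0.713²)) = 0.0412, i.e. 4.12%.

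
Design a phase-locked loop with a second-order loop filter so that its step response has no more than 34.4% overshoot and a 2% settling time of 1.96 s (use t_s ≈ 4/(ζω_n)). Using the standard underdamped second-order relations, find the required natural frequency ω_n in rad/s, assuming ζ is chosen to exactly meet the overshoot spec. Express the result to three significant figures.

Inverting the overshoot relation: ζ = |ln 0.344|/√(π² + ln²0.344) = 0.322.
From t_s ≈ 4/(ζω_n): ω_n = 4/(ζ·t_s) = 4/(0.322·1.96) = 6.35 rad/s.

ω_n ≈ 6.35 rad/s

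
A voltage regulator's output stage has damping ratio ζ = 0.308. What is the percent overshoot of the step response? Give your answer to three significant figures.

%OS ≈ 36.2%

For an underdamped second-order system, %OS = 100·exp(−πζ/√(1−ζ²)).
πζ/√(1−ζ²) = π·0.308/√(1−0.0949) = 1.017, so %OS = 100·e^(−1.017) = 36.2%.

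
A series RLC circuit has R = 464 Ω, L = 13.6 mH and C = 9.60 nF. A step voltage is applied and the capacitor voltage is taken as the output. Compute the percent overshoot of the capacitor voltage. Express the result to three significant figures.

%OS ≈ 53.6%

For a series RLC circuit (capacitor voltage as output), ω_n = 1/√(LC) = 1/√(13.6 mH · 9.60 nF) = 87500 rad/s.
ζ = (R/2)·√(C/L) = (464/2)·√(9.60 nF/13.6 mH) = 0.195.
%OS = 100 e^{−πζ/√(1−ζ²)} with ζ = 0.195 gives 53.6%.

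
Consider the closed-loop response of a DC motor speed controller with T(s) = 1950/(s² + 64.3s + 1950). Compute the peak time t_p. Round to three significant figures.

Matching coefficients with s² + 2ζω_n s + ω_n² gives ω_n² = 1950 ⇒ ω_n = 44.2 rad/s, and ζ = 64.3/(2ω_n) = 0.728.
ω_d = ω_n√(1−ζ²) = 30.3 rad/s. Then t_p = π/ω_d = 0.104 s.

t_p ≈ 0.104 s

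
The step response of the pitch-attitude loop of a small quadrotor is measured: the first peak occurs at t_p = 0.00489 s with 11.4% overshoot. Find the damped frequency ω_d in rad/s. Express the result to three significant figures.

ω_d ≈ 642 rad/s

t_p = π/ω_d, so ω_d = π/0.00489 = 642 rad/s.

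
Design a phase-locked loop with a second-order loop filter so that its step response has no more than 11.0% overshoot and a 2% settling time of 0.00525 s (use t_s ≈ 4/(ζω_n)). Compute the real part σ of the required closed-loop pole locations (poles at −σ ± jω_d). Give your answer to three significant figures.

σ ≈ 762

The settling-time spec alone fixes σ = ζω_n = 4/t_s = 4/0.00525 = 762.
(Overshoot then fixes ζ = 0.575 and hence ω_d = σ·√(1−ζ²)/ζ = 1080 rad/s.)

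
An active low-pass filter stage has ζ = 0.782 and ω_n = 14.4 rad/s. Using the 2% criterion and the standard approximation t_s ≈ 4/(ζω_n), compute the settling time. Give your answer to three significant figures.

t_s ≈ 0.355 s

t_s ≈ 4/(ζω_n) = 4/(0.782 × 14.4) = 0.355 s.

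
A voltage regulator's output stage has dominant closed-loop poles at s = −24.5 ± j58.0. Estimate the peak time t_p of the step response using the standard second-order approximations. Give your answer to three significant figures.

t_p ≈ 0.0542 s

t_p = π/ω_d with ω_d = 58.0 (the imaginary part), so t_p = 0.0542 s.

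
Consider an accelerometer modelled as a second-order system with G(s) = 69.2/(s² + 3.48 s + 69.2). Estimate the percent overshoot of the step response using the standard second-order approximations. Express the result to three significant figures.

%OS ≈ 51.1%

Comparing the denominator to s² + 2ζω_n s + ω_n²: ω_n = √69.2 = 8.32 rad/s, and 2ζω_n = 3.48 so ζ = 3.48/(2·8.32) = 0.209.
Overshoot: exp(−π·0.209/√(1−0.209²)) = 0.511, i.e. 51.1%.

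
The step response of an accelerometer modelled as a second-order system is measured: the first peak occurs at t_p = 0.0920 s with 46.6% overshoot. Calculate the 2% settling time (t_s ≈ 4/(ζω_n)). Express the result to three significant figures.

t_s ≈ 0.482 s

The overshoot fixes ζ = −ln(OS)/√(π²+ln²(OS)) = 0.236.
From t_p = π/ω_d, ω_d = π/0.0920 = 34.1 rad/s, so ω_n = ω_d/√(1−ζ²) = 35.1 rad/s.
t_s ≈ 4/(ζω_n) = 4/(0.236·35.1) = 0.482 s.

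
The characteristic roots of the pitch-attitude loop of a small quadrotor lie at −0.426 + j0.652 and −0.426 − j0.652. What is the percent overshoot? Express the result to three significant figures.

With σ = 0.426, ω_d = 0.652: ω_n = √(σ²+ω_d²) = 0.779 rad/s, ζ = σ/ω_n = 0.547.
%OS = 100·exp(−πζ/√(1−ζ²)) = 12.8%.

%OS ≈ 12.8%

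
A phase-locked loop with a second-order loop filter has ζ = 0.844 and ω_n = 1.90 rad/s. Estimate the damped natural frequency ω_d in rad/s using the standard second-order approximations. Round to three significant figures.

ω_d ≈ 1.02 rad/s

ω_d = ω_n√(1−ζ²) = 1.90·√0.288 = 1.02 rad/s.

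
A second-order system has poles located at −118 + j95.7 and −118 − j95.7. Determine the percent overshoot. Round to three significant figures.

|pole| = ω_n = √(118² + 95.7²) = 152 rad/s; ζ = cos θ = σ/ω_n = 0.777.
%OS = 100 e^{−πζ/√(1−ζ²)} with ζ = 0.777 gives 2.08%.

%OS ≈ 2.08%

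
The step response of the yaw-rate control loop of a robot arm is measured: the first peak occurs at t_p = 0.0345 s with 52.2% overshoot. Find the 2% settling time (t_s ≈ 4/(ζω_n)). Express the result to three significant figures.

t_s ≈ 0.212 s

From the overshoot, ζ = −ln(OS)/√(π²+ln²(OS)) = 0.203.
t_p = π/ω_d ⇒ ω_d = 91.1 rad/s; then ω_n = ω_d/√(1−ζ²) = 93.0 rad/s.
t_s ≈ 4/(ζω_n) = 4/(0.203·93.0) = 0.212 s.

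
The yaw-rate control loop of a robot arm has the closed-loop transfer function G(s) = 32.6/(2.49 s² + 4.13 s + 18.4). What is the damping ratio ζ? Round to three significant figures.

ζ ≈ 0.305

Dividing through by 2.49: denominator becomes s² + 1.659 s + 7.390.
So ω_n = √7.390 = 2.72 rad/s and ζ = 1.659/(2·2.72) = 0.305.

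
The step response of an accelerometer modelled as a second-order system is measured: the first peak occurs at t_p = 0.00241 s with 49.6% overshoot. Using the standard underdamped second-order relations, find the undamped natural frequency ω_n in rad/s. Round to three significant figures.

The overshoot fixes ζ = −ln(OS)/√(π²+ln²(OS)) = 0.218.
t_p = π/ω_d ⇒ ω_d = 1300 rad/s; then ω_n = ω_d/√(1−ζ²) = 1340 rad/s.

ω_n ≈ 1340 rad/s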